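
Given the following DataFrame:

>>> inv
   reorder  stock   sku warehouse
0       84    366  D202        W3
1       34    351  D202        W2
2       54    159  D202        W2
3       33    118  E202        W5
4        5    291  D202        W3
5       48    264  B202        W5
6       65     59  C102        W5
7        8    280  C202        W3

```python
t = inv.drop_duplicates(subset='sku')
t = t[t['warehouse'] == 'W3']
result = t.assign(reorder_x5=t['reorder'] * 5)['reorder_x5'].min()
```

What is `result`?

40

drop duplicate sku (keep=first):
   reorder  stock   sku warehouse
0       84    366  D202        W3
3       33    118  E202        W5
5       48    264  B202        W5
6       65     59  C102        W5
7        8    280  C202        W3
filter rows where warehouse == 'W3':
   reorder  stock   sku warehouse
0       84    366  D202        W3
7        8    280  C202        W3
add column reorder_x5 = t['reorder'] * 5:
   reorder  stock   sku warehouse  reorder_x5
0       84    366  D202        W3         420
7        8    280  C202        W3          40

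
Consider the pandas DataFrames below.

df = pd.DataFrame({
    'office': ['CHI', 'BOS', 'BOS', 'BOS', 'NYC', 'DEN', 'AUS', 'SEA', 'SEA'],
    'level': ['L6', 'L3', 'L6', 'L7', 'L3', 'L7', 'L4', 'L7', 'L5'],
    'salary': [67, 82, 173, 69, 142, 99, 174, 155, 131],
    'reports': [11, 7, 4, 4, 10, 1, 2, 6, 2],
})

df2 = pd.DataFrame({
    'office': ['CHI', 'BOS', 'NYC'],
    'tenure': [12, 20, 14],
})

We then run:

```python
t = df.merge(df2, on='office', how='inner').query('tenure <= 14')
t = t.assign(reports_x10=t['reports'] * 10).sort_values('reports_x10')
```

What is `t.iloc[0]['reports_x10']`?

100

merge on 'office' (how='inner') → 5 rows:
  office level  salary  reports  tenure
0    CHI    L6      67       11      12
1    BOS    L3      82        7      20
2    BOS    L6     173        4      20
3    BOS    L7      69        4      20
4    NYC    L3     142       10      14
filter rows where tenure <= 14:
  office level  salary  reports  tenure
0    CHI    L6      67       11      12
4    NYC    L3     142       10      14
add column reports_x10 = t['reports'] * 10:
  office level  salary  reports  tenure  reports_x10
0    CHI    L6      67       11      12          110
4    NYC    L3     142       10      14          100
sort by reports_x10:
  office level  salary  reports  tenure  reports_x10
4    NYC    L3     142       10      14          100
0    CHI    L6      67       11      12          110
Finally, value at position 0, column 'reports_x10' = 100.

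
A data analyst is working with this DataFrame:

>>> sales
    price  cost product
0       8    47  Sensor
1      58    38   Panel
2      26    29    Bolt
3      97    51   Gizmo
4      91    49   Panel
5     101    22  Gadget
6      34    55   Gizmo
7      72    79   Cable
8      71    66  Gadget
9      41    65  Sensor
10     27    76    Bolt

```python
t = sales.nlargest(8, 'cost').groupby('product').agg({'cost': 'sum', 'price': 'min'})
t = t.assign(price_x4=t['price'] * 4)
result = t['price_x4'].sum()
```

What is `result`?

take 8 rows with largest cost:
    price  cost product
7      72    79   Cable
10     27    76    Bolt
8      71    66  Gadget
9      41    65  Sensor
6      34    55   Gizmo
3      97    51   Gizmo
4      91    49   Panel
0       8    47  Sensor
group by product: sum(cost), min(price):
         cost  price
product             
Bolt       76     27
Cable      79     72
Gadget     66     71
Gizmo     106     34
Panel      49     91
Sensor    112      8
add column price_x4 = t['price'] * 4:
         cost  price  price_x4
product                       
Bolt       76     27       108
Cable      79     72       288
Gadget     66     71       284
Gizmo     106     34       136
Panel      49     91       364
Sensor    112      8        32
Reading off the sum of column 'price_x4', we get 1212.

1212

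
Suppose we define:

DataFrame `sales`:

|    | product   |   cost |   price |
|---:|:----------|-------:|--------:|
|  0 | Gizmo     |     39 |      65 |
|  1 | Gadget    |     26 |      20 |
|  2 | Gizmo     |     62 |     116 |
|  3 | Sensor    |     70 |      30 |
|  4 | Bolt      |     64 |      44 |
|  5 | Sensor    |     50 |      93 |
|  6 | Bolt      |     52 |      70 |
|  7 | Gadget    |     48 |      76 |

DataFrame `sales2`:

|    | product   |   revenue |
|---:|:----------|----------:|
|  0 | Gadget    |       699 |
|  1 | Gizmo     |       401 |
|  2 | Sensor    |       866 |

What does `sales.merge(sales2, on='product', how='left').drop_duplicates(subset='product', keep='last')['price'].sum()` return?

merge on 'product' (how='left') → 8 rows:
  product  cost  price  revenue
0   Gizmo    39     65    401.0
1  Gadget    26     20    699.0
2   Gizmo    62    116    401.0
3  Sensor    70     30    866.0
4    Bolt    64     44      NaN
5  Sensor    50     93    866.0
6    Bolt    52     70      NaN
7  Gadget    48     76    699.0
drop duplicate product (keep=last):
  product  cost  price  revenue
2   Gizmo    62    116    401.0
5  Sensor    50     93    866.0
6    Bolt    52     70      NaN
7  Gadget    48     76    699.0
Hence 355.

355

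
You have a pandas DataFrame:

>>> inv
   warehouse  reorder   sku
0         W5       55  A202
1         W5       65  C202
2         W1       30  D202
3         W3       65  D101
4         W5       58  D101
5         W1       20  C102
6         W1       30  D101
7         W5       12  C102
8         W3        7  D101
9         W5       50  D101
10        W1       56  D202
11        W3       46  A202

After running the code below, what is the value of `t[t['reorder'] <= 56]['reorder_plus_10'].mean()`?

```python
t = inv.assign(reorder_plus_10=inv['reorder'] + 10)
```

add column reorder_plus_10 = inv['reorder'] + 10:
   warehouse  reorder   sku  reorder_plus_10
0         W5       55  A202               65
1         W5       65  C202               75
2         W1       30  D202               40
3         W3       65  D101               75
4         W5       58  D101               68
5         W1       20  C102               30
6         W1       30  D101               40
7         W5       12  C102               22
8         W3        7  D101               17
9         W5       50  D101               60
10        W1       56  D202               66
11        W3       46  A202               56
filter rows where reorder <= 56:
   warehouse  reorder   sku  reorder_plus_10
0         W5       55  A202               65
2         W1       30  D202               40
5         W1       20  C102               30
6         W1       30  D101               40
7         W5       12  C102               22
8         W3        7  D101               17
9         W5       50  D101               60
10        W1       56  D202               66
11        W3       46  A202               56
So mean() = 44.0.

44.0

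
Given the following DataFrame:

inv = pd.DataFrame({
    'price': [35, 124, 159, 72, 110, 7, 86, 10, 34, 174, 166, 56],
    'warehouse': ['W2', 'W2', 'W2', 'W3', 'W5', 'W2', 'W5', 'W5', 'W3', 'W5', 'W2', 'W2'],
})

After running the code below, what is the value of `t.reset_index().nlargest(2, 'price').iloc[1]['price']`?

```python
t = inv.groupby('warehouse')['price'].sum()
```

380

group by warehouse, sum of price:
warehouse
W2    547
W3    106
W5    380
Name: price, dtype: int64
reset_index():
  warehouse  price
0        W2    547
1        W3    106
2        W5    380
take 2 rows with largest price:
  warehouse  price
0        W2    547
2        W5    380
value at position 1, column 'price' → 380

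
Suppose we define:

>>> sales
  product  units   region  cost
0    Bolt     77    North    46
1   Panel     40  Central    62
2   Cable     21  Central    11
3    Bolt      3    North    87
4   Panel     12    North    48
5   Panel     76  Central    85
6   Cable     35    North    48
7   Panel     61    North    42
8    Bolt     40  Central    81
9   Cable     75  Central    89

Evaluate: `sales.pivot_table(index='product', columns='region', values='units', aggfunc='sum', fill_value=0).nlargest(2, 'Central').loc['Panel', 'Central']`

116

pivot: rows=product, cols=region, sum(units):
region   Central  North
product                
Bolt          40     80
Cable         96     35
Panel        116     73
take 2 rows with largest Central:
region   Central  North
product                
Panel        116     73
Cable         96     35
Then the value at row 'Panel', column 'Central': 116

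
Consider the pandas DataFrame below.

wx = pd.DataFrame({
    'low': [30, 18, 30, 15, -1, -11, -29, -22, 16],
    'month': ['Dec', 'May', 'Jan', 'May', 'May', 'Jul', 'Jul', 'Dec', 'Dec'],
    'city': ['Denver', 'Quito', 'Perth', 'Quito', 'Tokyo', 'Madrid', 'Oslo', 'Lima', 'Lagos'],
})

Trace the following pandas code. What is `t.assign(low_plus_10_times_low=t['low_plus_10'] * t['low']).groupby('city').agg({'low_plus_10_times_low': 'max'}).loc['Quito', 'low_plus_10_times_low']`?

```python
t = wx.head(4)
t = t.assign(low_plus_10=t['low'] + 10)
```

504

take first 4 rows:
   low month    city
0   30   Dec  Denver
1   18   May   Quito
2   30   Jan   Perth
3   15   May   Quito
add column low_plus_10 = t['low'] + 10:
   low month    city  low_plus_10
0   30   Dec  Denver           40
1   18   May   Quito           28
2   30   Jan   Perth           40
3   15   May   Quito           25
add column low_plus_10_times_low = t['low_plus_10'] * t['low']:
   low month    city  low_plus_10  low_plus_10_times_low
0   30   Dec  Denver           40                   1200
1   18   May   Quito           28                    504
2   30   Jan   Perth           40                   1200
3   15   May   Quito           25                    375
group by city, max of low_plus_10_times_low:
        low_plus_10_times_low
city                         
Denver                   1200
Perth                    1200
Quito                     504
value at row 'Quito', column 'low_plus_10_times_low' → 504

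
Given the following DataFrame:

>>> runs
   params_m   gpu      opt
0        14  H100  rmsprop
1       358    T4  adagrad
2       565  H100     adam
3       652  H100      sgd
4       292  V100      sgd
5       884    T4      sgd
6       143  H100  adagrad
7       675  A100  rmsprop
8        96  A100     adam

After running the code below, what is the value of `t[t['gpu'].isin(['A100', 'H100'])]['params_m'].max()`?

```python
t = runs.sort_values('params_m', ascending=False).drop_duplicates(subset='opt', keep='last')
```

sort by params_m descending:
   params_m   gpu      opt
5       884    T4      sgd
7       675  A100  rmsprop
3       652  H100      sgd
2       565  H100     adam
1       358    T4  adagrad
4       292  V100      sgd
6       143  H100  adagrad
8        96  A100     adam
0        14  H100  rmsprop
drop duplicate opt (keep=last):
   params_m   gpu      opt
4       292  V100      sgd
6       143  H100  adagrad
8        96  A100     adam
0        14  H100  rmsprop
filter rows where gpu in ['A100', 'H100']:
   params_m   gpu      opt
6       143  H100  adagrad
8        96  A100     adam
0        14  H100  rmsprop
Then the max of column 'params_m': 143

143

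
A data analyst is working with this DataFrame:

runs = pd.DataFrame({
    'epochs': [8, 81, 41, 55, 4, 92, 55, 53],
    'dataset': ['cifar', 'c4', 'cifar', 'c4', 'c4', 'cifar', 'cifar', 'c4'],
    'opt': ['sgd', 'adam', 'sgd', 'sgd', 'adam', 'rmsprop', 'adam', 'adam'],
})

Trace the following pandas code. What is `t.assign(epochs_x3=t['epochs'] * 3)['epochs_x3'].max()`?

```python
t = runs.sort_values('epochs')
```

sort by epochs:
   epochs dataset      opt
4       4      c4     adam
0       8   cifar      sgd
2      41   cifar      sgd
7      53      c4     adam
3      55      c4      sgd
6      55   cifar     adam
1      81      c4     adam
5      92   cifar  rmsprop
add column epochs_x3 = t['epochs'] * 3:
   epochs dataset      opt  epochs_x3
4       4      c4     adam         12
0       8   cifar      sgd         24
2      41   cifar      sgd        123
7      53      c4     adam        159
3      55      c4      sgd        165
6      55   cifar     adam        165
1      81      c4     adam        243
5      92   cifar  rmsprop        276

276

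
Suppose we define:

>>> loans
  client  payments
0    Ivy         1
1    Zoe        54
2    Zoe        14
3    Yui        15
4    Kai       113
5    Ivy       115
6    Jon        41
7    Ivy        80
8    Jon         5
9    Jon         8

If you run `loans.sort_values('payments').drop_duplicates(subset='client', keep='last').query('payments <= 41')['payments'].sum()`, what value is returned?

sort by payments:
  client  payments
0    Ivy         1
8    Jon         5
9    Jon         8
2    Zoe        14
3    Yui        15
6    Jon        41
1    Zoe        54
7    Ivy        80
4    Kai       113
5    Ivy       115
drop duplicate client (keep=last):
  client  payments
3    Yui        15
6    Jon        41
1    Zoe        54
4    Kai       113
5    Ivy       115
filter rows where payments <= 41:
  client  payments
3    Yui        15
6    Jon        41
Finally, sum of column 'payments' = 56.

56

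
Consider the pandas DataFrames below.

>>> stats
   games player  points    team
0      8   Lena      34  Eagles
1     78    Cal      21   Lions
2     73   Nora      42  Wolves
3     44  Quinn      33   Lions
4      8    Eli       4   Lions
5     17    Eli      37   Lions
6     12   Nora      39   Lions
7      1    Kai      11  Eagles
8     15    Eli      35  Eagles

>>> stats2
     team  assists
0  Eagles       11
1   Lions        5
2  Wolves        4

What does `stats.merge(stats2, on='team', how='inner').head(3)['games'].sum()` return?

merge on 'team' (how='inner') → 9 rows:
   games player  points    team  assists
0      8   Lena      34  Eagles       11
1     78    Cal      21   Lions        5
2     73   Nora      42  Wolves        4
3     44  Quinn      33   Lions        5
4      8    Eli       4   Lions        5
5     17    Eli      37   Lions        5
6     12   Nora      39   Lions        5
7      1    Kai      11  Eagles       11
8     15    Eli      35  Eagles       11
take first 3 rows:
   games player  points    team  assists
0      8   Lena      34  Eagles       11
1     78    Cal      21   Lions        5
2     73   Nora      42  Wolves        4

159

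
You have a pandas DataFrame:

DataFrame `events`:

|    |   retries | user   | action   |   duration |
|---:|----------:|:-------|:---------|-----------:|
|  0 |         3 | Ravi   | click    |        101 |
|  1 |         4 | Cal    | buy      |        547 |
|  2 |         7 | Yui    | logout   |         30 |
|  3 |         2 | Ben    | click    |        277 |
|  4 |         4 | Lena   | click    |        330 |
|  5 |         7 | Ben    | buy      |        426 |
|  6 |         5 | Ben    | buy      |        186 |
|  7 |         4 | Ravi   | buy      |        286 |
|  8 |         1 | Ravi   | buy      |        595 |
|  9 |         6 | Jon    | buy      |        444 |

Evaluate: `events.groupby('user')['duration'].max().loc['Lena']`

group by user, max of duration:
user
Ben     426
Cal     547
Jon     444
Lena    330
Ravi    595
Yui      30
Name: duration, dtype: int64

330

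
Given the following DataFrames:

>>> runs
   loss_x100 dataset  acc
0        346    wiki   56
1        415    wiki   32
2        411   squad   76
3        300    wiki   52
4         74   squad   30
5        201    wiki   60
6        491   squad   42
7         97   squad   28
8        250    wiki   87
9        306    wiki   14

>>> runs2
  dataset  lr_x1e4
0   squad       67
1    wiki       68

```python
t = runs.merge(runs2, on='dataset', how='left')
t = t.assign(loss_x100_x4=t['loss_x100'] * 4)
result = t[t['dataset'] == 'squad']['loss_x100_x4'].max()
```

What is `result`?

merge on 'dataset' (how='left') → 10 rows:
   loss_x100 dataset  acc  lr_x1e4
0        346    wiki   56       68
1        415    wiki   32       68
2        411   squad   76       67
3        300    wiki   52       68
4         74   squad   30       67
5        201    wiki   60       68
6        491   squad   42       67
7         97   squad   28       67
8        250    wiki   87       68
9        306    wiki   14       68
add column loss_x100_x4 = t['loss_x100'] * 4:
   loss_x100 dataset  acc  lr_x1e4  loss_x100_x4
0        346    wiki   56       68          1384
1        415    wiki   32       68          1660
2        411   squad   76       67          1644
3        300    wiki   52       68          1200
4         74   squad   30       67           296
5        201    wiki   60       68           804
6        491   squad   42       67          1964
7         97   squad   28       67           388
8        250    wiki   87       68          1000
9        306    wiki   14       68          1224
filter rows where dataset == 'squad':
   loss_x100 dataset  acc  lr_x1e4  loss_x100_x4
2        411   squad   76       67          1644
4         74   squad   30       67           296
6        491   squad   42       67          1964
7         97   squad   28       67           388

1964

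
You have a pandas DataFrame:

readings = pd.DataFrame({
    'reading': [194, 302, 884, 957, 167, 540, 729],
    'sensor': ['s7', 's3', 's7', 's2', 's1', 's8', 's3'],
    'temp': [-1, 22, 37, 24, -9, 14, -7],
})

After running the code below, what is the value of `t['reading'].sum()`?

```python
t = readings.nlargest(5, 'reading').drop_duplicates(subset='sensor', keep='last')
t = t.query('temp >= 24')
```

1841

take 5 rows with largest reading:
   reading sensor  temp
3      957     s2    24
2      884     s7    37
6      729     s3    -7
5      540     s8    14
1      302     s3    22
drop duplicate sensor (keep=last):
   reading sensor  temp
3      957     s2    24
2      884     s7    37
5      540     s8    14
1      302     s3    22
filter rows where temp >= 24:
   reading sensor  temp
3      957     s2    24
2      884     s7    37
Hence 1841.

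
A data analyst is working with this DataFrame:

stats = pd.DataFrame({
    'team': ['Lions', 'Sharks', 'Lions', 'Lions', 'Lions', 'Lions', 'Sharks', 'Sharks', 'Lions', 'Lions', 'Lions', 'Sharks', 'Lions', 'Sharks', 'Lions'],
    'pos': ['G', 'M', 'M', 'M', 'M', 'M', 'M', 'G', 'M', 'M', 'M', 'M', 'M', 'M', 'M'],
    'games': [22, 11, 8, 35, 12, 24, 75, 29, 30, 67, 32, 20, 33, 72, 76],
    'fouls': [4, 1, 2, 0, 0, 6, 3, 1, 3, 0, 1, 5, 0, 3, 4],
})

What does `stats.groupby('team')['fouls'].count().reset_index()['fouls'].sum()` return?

group by team, count of fouls:
team
Lions     10
Sharks     5
Name: fouls, dtype: int64
reset_index():
     team  fouls
0   Lions     10
1  Sharks      5
Taking the sum of column 'fouls' gives 15.

15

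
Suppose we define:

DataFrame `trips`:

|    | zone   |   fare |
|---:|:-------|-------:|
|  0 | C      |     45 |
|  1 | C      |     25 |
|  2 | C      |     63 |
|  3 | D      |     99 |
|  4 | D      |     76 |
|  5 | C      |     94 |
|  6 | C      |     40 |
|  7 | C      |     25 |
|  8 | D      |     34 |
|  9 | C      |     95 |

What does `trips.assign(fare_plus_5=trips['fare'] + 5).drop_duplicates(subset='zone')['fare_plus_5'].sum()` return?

154

add column fare_plus_5 = trips['fare'] + 5:
  zone  fare  fare_plus_5
0    C    45           50
1    C    25           30
2    C    63           68
3    D    99          104
4    D    76           81
5    C    94           99
6    C    40           45
7    C    25           30
8    D    34           39
9    C    95          100
drop duplicate zone (keep=first):
  zone  fare  fare_plus_5
0    C    45           50
3    D    99          104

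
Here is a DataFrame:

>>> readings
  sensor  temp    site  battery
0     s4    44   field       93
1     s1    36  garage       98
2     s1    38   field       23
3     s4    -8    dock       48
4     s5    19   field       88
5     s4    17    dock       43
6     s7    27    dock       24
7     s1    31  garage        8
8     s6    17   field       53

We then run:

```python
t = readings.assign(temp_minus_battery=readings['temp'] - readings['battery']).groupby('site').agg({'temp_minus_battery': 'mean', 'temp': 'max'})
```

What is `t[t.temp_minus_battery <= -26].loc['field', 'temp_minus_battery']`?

add column temp_minus_battery = readings['temp'] - readings['battery']:
  sensor  temp    site  battery  temp_minus_battery
0     s4    44   field       93                 -49
1     s1    36  garage       98                 -62
2     s1    38   field       23                  15
3     s4    -8    dock       48                 -56
4     s5    19   field       88                 -69
5     s4    17    dock       43                 -26
6     s7    27    dock       24                   3
7     s1    31  garage        8                  23
8     s6    17   field       53                 -36
group by site: mean(temp_minus_battery), max(temp):
        temp_minus_battery  temp
site                            
dock            -26.333333    27
field           -34.750000    44
garage          -19.500000    36
filter rows where temp_minus_battery <= -26:
       temp_minus_battery  temp
site                           
dock           -26.333333    27
field          -34.750000    44
value at row 'field', column 'temp_minus_battery' → -34.75

-34.75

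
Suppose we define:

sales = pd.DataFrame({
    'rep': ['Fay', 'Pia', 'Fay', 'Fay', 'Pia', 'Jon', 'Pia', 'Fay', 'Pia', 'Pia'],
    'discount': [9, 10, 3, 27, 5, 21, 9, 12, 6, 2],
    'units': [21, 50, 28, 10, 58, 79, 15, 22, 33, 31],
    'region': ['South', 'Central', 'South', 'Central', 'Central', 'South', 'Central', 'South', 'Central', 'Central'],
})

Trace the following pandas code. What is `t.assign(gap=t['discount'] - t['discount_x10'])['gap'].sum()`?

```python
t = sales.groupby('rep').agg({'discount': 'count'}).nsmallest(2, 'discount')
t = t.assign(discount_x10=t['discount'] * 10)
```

group by rep, count of discount:
     discount
rep          
Fay         4
Jon         1
Pia         5
take 2 rows with smallest discount:
     discount
rep          
Jon         1
Fay         4
add column discount_x10 = t['discount'] * 10:
     discount  discount_x10
rep                        
Jon         1            10
Fay         4            40
add column gap = t['discount'] - t['discount_x10']:
     discount  discount_x10  gap
rep                             
Jon         1            10   -9
Fay         4            40  -36
Finally, sum of column 'gap' = -45.

-45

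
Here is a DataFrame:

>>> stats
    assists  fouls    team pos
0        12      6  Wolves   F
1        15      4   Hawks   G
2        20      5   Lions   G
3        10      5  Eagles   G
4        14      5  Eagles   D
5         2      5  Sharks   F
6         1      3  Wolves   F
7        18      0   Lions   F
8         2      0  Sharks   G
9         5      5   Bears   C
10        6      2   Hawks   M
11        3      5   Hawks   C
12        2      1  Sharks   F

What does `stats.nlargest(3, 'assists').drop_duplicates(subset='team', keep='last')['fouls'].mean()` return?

2.0

take 3 rows with largest assists:
   assists  fouls   team pos
2       20      5  Lions   G
7       18      0  Lions   F
1       15      4  Hawks   G
drop duplicate team (keep=last):
   assists  fouls   team pos
7       18      0  Lions   F
1       15      4  Hawks   G
Hence 2.0.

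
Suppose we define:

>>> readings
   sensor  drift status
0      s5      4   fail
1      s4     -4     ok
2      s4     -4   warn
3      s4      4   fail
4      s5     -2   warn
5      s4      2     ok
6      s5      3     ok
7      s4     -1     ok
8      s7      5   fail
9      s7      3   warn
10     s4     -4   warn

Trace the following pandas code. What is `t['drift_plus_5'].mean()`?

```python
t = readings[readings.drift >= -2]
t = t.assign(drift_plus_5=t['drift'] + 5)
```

7.25

filter rows where drift >= -2:
  sensor  drift status
0     s5      4   fail
3     s4      4   fail
4     s5     -2   warn
5     s4      2     ok
6     s5      3     ok
7     s4     -1     ok
8     s7      5   fail
9     s7      3   warn
add column drift_plus_5 = t['drift'] + 5:
  sensor  drift status  drift_plus_5
0     s5      4   fail             9
3     s4      4   fail             9
4     s5     -2   warn             3
5     s4      2     ok             7
6     s5      3     ok             8
7     s4     -1     ok             4
8     s7      5   fail            10
9     s7      3   warn             8
So mean() = 7.25.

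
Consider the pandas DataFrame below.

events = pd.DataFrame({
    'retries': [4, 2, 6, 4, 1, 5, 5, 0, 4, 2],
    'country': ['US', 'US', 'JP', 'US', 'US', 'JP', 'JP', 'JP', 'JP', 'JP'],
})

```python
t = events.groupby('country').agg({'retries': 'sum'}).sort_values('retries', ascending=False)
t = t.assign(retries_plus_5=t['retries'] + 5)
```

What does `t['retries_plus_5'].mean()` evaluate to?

21.5

group by country, sum of retries:
         retries
country         
JP            22
US            11
sort by retries descending:
         retries
country         
JP            22
US            11
add column retries_plus_5 = t['retries'] + 5:
         retries  retries_plus_5
country                         
JP            22              27
US            11              16
So mean() = 21.5.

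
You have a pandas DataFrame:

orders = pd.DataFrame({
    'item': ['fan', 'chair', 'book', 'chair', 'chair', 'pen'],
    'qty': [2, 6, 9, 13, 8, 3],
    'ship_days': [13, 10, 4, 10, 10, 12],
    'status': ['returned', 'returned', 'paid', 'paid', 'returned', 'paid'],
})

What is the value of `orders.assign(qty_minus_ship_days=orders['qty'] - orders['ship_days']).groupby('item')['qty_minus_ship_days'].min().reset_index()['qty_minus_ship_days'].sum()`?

add column qty_minus_ship_days = orders['qty'] - orders['ship_days']:
    item  qty  ship_days    status  qty_minus_ship_days
0    fan    2         13  returned                  -11
1  chair    6         10  returned                   -4
2   book    9          4      paid                    5
3  chair   13         10      paid                    3
4  chair    8         10  returned                   -2
5    pen    3         12      paid                   -9
group by item, min of qty_minus_ship_days:
item
book      5
chair    -4
fan     -11
pen      -9
Name: qty_minus_ship_days, dtype: int64
reset_index():
    item  qty_minus_ship_days
0   book                    5
1  chair                   -4
2    fan                  -11
3    pen                   -9
Then the sum of column 'qty_minus_ship_days': -19

-19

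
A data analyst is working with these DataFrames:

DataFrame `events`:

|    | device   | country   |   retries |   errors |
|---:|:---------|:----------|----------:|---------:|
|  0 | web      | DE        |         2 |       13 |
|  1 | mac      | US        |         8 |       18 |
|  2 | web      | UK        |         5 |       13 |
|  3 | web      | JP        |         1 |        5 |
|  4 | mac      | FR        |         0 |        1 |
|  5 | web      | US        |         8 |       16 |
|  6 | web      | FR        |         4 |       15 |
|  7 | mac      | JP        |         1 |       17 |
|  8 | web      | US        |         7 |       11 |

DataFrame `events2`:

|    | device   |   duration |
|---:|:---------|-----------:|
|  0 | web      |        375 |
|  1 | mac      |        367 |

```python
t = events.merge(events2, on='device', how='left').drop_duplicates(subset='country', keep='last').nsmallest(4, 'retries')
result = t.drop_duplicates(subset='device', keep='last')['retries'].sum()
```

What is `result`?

merge on 'device' (how='left') → 9 rows:
  device country  retries  errors  duration
0    web      DE        2      13       375
1    mac      US        8      18       367
2    web      UK        5      13       375
3    web      JP        1       5       375
4    mac      FR        0       1       367
5    web      US        8      16       375
6    web      FR        4      15       375
7    mac      JP        1      17       367
8    web      US        7      11       375
drop duplicate country (keep=last):
  device country  retries  errors  duration
0    web      DE        2      13       375
2    web      UK        5      13       375
6    web      FR        4      15       375
7    mac      JP        1      17       367
8    web      US        7      11       375
take 4 rows with smallest retries:
  device country  retries  errors  duration
7    mac      JP        1      17       367
0    web      DE        2      13       375
6    web      FR        4      15       375
2    web      UK        5      13       375
drop duplicate device (keep=last):
  device country  retries  errors  duration
7    mac      JP        1      17       367
2    web      UK        5      13       375
Hence 6.

6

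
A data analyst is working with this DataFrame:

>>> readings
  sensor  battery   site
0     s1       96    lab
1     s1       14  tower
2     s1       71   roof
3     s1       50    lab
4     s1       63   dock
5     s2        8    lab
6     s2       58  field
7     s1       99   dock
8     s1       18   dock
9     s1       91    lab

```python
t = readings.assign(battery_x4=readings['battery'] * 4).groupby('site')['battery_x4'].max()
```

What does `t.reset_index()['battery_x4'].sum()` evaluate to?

1352

add column battery_x4 = readings['battery'] * 4:
  sensor  battery   site  battery_x4
0     s1       96    lab         384
1     s1       14  tower          56
2     s1       71   roof         284
3     s1       50    lab         200
4     s1       63   dock         252
5     s2        8    lab          32
6     s2       58  field         232
7     s1       99   dock         396
8     s1       18   dock          72
9     s1       91    lab         364
group by site, max of battery_x4:
site
dock     396
field    232
lab      384
roof     284
tower     56
Name: battery_x4, dtype: int64
reset_index():
    site  battery_x4
0   dock         396
1  field         232
2    lab         384
3   roof         284
4  tower          56
The sum of column 'battery_x4' is 1352.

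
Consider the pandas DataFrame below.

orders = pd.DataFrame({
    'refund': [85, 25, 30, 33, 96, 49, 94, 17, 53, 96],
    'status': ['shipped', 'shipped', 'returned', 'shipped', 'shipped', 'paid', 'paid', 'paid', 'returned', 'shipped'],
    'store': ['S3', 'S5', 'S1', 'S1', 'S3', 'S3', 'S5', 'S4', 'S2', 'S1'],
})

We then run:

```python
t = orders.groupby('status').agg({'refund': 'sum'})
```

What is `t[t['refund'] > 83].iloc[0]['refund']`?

group by status, sum of refund:
          refund
status          
paid         160
returned      83
shipped      335
filter rows where refund > 83:
         refund
status         
paid        160
shipped     335
Finally, value at position 0, column 'refund' = 160.

160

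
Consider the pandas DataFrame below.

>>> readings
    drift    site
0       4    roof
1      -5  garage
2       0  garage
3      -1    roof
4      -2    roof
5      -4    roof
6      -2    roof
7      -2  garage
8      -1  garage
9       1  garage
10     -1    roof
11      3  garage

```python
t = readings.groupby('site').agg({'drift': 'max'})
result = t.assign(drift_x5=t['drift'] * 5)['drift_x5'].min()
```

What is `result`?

group by site, max of drift:
        drift
site         
garage      3
roof        4
add column drift_x5 = t['drift'] * 5:
        drift  drift_x5
site                   
garage      3        15
roof        4        20
Taking the min of column 'drift_x5' gives 15.

15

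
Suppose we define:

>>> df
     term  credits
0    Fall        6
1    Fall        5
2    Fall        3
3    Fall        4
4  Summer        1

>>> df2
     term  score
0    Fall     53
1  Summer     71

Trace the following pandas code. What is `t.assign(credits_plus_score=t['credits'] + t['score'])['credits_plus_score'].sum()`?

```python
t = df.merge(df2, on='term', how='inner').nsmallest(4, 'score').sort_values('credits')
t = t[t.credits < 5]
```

merge on 'term' (how='inner') → 5 rows:
     term  credits  score
0    Fall        6     53
1    Fall        5     53
2    Fall        3     53
3    Fall        4     53
4  Summer        1     71
take 4 rows with smallest score:
   term  credits  score
0  Fall        6     53
1  Fall        5     53
2  Fall        3     53
3  Fall        4     53
sort by credits:
   term  credits  score
2  Fall        3     53
3  Fall        4     53
1  Fall        5     53
0  Fall        6     53
filter rows where credits < 5:
   term  credits  score
2  Fall        3     53
3  Fall        4     53
add column credits_plus_score = t['credits'] + t['score']:
   term  credits  score  credits_plus_score
2  Fall        3     53                  56
3  Fall        4     53                  57
Taking the sum of column 'credits_plus_score' gives 113.

113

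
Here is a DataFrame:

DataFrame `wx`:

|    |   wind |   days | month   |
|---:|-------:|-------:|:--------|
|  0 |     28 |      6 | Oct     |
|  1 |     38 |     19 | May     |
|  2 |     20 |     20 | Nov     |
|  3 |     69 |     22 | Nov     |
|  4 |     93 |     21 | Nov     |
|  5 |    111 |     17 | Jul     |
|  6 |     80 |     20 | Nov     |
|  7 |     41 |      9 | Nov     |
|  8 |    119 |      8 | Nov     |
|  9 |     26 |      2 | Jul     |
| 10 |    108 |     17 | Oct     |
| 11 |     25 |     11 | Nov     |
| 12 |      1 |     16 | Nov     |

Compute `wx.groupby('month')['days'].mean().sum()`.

group by month, mean of days:
month
Jul     9.500
May    19.000
Nov    15.875
Oct    11.500
Name: days, dtype: float64

55.875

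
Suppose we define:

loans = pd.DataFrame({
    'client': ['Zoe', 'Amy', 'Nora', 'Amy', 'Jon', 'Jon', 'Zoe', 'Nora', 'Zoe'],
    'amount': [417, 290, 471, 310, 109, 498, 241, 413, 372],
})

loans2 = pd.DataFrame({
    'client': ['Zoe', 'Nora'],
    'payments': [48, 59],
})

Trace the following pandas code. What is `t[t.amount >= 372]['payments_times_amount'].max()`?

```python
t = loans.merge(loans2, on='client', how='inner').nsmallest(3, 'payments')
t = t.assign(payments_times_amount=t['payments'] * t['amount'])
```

20016

merge on 'client' (how='inner') → 5 rows:
  client  amount  payments
0    Zoe     417        48
1   Nora     471        59
2    Zoe     241        48
3   Nora     413        59
4    Zoe     372        48
take 3 rows with smallest payments:
  client  amount  payments
0    Zoe     417        48
2    Zoe     241        48
4    Zoe     372        48
add column payments_times_amount = t['payments'] * t['amount']:
  client  amount  payments  payments_times_amount
0    Zoe     417        48                  20016
2    Zoe     241        48                  11568
4    Zoe     372        48                  17856
filter rows where amount >= 372:
  client  amount  payments  payments_times_amount
0    Zoe     417        48                  20016
4    Zoe     372        48                  17856
Hence 20016.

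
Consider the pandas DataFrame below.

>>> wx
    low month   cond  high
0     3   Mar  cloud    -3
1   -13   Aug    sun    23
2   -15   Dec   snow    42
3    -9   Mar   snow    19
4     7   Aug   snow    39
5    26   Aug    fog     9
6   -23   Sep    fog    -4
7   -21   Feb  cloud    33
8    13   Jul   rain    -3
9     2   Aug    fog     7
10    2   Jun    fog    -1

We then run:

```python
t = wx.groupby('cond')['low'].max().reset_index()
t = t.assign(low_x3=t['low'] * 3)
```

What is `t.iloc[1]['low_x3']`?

group by cond, max of low:
cond
cloud     3
fog      26
rain     13
snow      7
sun     -13
Name: low, dtype: int64
reset_index():
    cond  low
0  cloud    3
1    fog   26
2   rain   13
3   snow    7
4    sun  -13
add column low_x3 = t['low'] * 3:
    cond  low  low_x3
0  cloud    3       9
1    fog   26      78
2   rain   13      39
3   snow    7      21
4    sun  -13     -39
So iloc[1]['low_x3'] = 78.

78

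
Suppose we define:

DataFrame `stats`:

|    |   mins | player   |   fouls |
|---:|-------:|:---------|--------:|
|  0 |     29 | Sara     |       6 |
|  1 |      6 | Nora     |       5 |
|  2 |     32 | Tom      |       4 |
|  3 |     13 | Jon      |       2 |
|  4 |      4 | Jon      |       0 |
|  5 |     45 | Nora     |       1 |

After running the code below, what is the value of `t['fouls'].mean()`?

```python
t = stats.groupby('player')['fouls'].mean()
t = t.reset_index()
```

3.5

group by player, mean of fouls:
player
Jon     1.0
Nora    3.0
Sara    6.0
Tom     4.0
Name: fouls, dtype: float64
reset_index():
  player  fouls
0    Jon    1.0
1   Nora    3.0
2   Sara    6.0
3    Tom    4.0
Hence 3.5.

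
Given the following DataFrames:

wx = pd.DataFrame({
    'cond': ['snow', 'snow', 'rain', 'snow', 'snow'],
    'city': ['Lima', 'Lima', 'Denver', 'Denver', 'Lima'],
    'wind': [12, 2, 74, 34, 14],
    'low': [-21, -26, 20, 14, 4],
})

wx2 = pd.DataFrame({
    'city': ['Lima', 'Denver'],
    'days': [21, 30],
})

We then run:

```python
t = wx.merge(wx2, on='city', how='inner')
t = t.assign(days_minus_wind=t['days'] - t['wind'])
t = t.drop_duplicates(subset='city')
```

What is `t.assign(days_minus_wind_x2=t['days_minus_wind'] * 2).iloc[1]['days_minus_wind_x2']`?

merge on 'city' (how='inner') → 5 rows:
   cond    city  wind  low  days
0  snow    Lima    12  -21    21
1  snow    Lima     2  -26    21
2  rain  Denver    74   20    30
3  snow  Denver    34   14    30
4  snow    Lima    14    4    21
add column days_minus_wind = t['days'] - t['wind']:
   cond    city  wind  low  days  days_minus_wind
0  snow    Lima    12  -21    21                9
1  snow    Lima     2  -26    21               19
2  rain  Denver    74   20    30              -44
3  snow  Denver    34   14    30               -4
4  snow    Lima    14    4    21                7
drop duplicate city (keep=first):
   cond    city  wind  low  days  days_minus_wind
0  snow    Lima    12  -21    21                9
2  rain  Denver    74   20    30              -44
add column days_minus_wind_x2 = t['days_minus_wind'] * 2:
   cond    city  wind  low  days  days_minus_wind  days_minus_wind_x2
0  snow    Lima    12  -21    21                9                  18
2  rain  Denver    74   20    30              -44                 -88
Taking the value at position 1, column 'days_minus_wind_x2' gives -88.

-88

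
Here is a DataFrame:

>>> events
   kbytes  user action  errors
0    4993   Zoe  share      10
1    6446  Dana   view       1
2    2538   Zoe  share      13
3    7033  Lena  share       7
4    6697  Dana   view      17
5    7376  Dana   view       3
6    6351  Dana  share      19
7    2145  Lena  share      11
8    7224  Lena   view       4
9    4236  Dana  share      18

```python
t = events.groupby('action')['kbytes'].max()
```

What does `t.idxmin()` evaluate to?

share

group by action, max of kbytes:
action
share    7033
view     7376
Name: kbytes, dtype: int64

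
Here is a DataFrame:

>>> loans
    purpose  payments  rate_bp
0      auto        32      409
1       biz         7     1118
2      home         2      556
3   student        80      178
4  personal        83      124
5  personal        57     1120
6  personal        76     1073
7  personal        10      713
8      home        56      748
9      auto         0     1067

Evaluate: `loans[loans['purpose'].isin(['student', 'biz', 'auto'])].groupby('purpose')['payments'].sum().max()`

80

filter rows where purpose in ['student', 'biz', 'auto']:
   purpose  payments  rate_bp
0     auto        32      409
1      biz         7     1118
3  student        80      178
9     auto         0     1067
group by purpose, sum of payments:
purpose
auto       32
biz         7
student    80
Name: payments, dtype: int64
So max() = 80.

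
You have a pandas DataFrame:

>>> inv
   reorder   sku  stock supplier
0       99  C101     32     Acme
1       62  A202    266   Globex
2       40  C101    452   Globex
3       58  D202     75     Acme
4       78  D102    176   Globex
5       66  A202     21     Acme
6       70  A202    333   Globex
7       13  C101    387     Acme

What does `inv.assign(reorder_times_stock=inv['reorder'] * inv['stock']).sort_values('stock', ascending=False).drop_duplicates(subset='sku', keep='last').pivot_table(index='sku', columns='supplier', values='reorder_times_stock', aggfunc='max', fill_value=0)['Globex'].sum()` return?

13728

add column reorder_times_stock = inv['reorder'] * inv['stock']:
   reorder   sku  stock supplier  reorder_times_stock
0       99  C101     32     Acme                 3168
1       62  A202    266   Globex                16492
2       40  C101    452   Globex                18080
3       58  D202     75     Acme                 4350
4       78  D102    176   Globex                13728
5       66  A202     21     Acme                 1386
6       70  A202    333   Globex                23310
7       13  C101    387     Acme                 5031
sort by stock descending:
   reorder   sku  stock supplier  reorder_times_stock
2       40  C101    452   Globex                18080
7       13  C101    387     Acme                 5031
6       70  A202    333   Globex                23310
1       62  A202    266   Globex                16492
4       78  D102    176   Globex                13728
3       58  D202     75     Acme                 4350
0       99  C101     32     Acme                 3168
5       66  A202     21     Acme                 1386
drop duplicate sku (keep=last):
   reorder   sku  stock supplier  reorder_times_stock
4       78  D102    176   Globex                13728
3       58  D202     75     Acme                 4350
0       99  C101     32     Acme                 3168
5       66  A202     21     Acme                 1386
pivot: rows=sku, cols=supplier, max(reorder_times_stock):
supplier  Acme  Globex
sku                   
A202      1386       0
C101      3168       0
D102         0   13728
D202      4350       0
Hence 13728.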